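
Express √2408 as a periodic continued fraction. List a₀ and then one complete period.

[49; 14, 98]

a₀ = ⌊√2408⌋ = 49.
With m₀=0, d₀=1 and mₖ₊₁ = dₖaₖ − mₖ, dₖ₊₁ = (n − mₖ₊₁²)/dₖ, aₖ₊₁ = ⌊(a₀+mₖ₊₁)/dₖ₊₁⌋:
  k=1: m=49, d=7, a=14
  k=2: m=49, d=1, a=98
d=1 and a=2a₀=98 at k=2, so the next step gives (m, d) = (49, 7) again — its k=1 value — and the period has length 2.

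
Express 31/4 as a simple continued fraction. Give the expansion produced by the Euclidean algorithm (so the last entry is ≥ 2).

31 = 7*4 + 3
4 = 1*3 + 1
3 = 3*1 + 0  (stop)
So 31/4 = [7; 1, 3].

[7; 1, 3]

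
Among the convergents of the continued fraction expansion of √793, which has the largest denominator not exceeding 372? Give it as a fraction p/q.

√793 = [28; 6, 4, 6, 56, …] (period length 4).
Convergents:
  p_0/q_0 = 28/1
  p_1/q_1 = 169/6
  p_2/q_2 = 704/25
  p_3/q_3 = 4393/156
  p_4/q_4 = 246712/8761
q_3 = 156 ≤ 372 < 8761 = q_4, so the answer is 4393/156.

4393/156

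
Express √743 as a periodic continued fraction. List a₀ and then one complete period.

a₀ = ⌊√743⌋ = 27.
With m₀=0, d₀=1 and mₖ₊₁ = dₖaₖ − mₖ, dₖ₊₁ = (n − mₖ₊₁²)/dₖ, aₖ₊₁ = ⌊(a₀+mₖ₊₁)/dₖ₊₁⌋:
  k=1: m=27, d=14, a=3
  k=2: m=15, d=37, a=1
  k=3: m=22, d=7, a=7
  k=4: m=27, d=2, a=27
  k=5: m=27, d=7, a=7
  k=6: m=22, d=37, a=1
  k=7: m=15, d=14, a=3
  k=8: m=27, d=1, a=54
d=1 and a=2a₀=54 at k=8, so the next step gives (m, d) = (27, 14) again — its k=1 value — and the period has length 8.

[27; 3, 1, 7, 27, 7, 1, 3, 54]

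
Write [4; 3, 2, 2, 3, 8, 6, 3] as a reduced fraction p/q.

Fold from the inside: start with 3/1.
  6 + 1/3 = 19/3
  8 + 3/19 = 155/19
  3 + 19/155 = 484/155
  2 + 155/484 = 1123/484
  2 + 484/1123 = 2730/1123
  3 + 1123/2730 = 9313/2730
  4 + 2730/9313 = 39982/9313

39982/9313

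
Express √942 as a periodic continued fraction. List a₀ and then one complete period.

a₀ = ⌊√942⌋ = 30.
With m₀=0, d₀=1 and mₖ₊₁ = dₖaₖ − mₖ, dₖ₊₁ = (n − mₖ₊₁²)/dₖ, aₖ₊₁ = ⌊(a₀+mₖ₊₁)/dₖ₊₁⌋:
  k=1: m=30, d=42, a=1
  k=2: m=12, d=19, a=2
  k=3: m=26, d=14, a=4
  k=4: m=30, d=3, a=20
  k=5: m=30, d=14, a=4
  k=6: m=26, d=19, a=2
  k=7: m=12, d=42, a=1
  k=8: m=30, d=1, a=60
d=1 and a=2a₀=60 at k=8, so the next step gives (m, d) = (30, 42) again — its k=1 value — and the period has length 8.

[30; 1, 2, 4, 20, 4, 2, 1, 60]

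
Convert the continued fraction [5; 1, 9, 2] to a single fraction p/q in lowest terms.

124/21

Fold from the inside: start with 2/1.
  9 + 1/2 = 19/2
  1 + 2/19 = 21/19
  5 + 19/21 = 124/21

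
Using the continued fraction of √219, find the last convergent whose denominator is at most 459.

√219 = [14; 1, 3, 1, 28, …] (period length 4).
Convergents:
  p_0/q_0 = 14/1
  p_1/q_1 = 15/1
  p_2/q_2 = 59/4
  p_3/q_3 = 74/5
  p_4/q_4 = 2131/144
  p_5/q_5 = 2205/149
  p_6/q_6 = 8746/591
q_5 = 149 ≤ 459 < 591 = q_6, so the answer is 2205/149.

2205/149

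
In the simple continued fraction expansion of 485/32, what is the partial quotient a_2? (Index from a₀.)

485 = 15·32 + 5   →  a_0 = 15
32 = 6·5 + 2   →  a_1 = 6
5 = 2·2 + 1   →  a_2 = 2

2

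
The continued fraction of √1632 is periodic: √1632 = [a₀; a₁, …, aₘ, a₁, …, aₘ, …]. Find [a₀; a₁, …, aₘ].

a₀ = ⌊√1632⌋ = 40.
With m₀=0, d₀=1 and mₖ₊₁ = dₖaₖ − mₖ, dₖ₊₁ = (n − mₖ₊₁²)/dₖ, aₖ₊₁ = ⌊(a₀+mₖ₊₁)/dₖ₊₁⌋:
  k=1: m=40, d=32, a=2
  k=2: m=24, d=33, a=1
  k=3: m=9, d=47, a=1
  k=4: m=38, d=4, a=19
  k=5: m=38, d=47, a=1
  k=6: m=9, d=33, a=1
  k=7: m=24, d=32, a=2
  k=8: m=40, d=1, a=80
d=1 and a=2a₀=80 at k=8, so the next step gives (m, d) = (40, 32) again — its k=1 value — and the period has length 8.

[40; 2, 1, 1, 19, 1, 1, 2, 80]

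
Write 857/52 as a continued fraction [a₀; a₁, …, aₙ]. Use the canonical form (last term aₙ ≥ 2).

857 = 16*52 + 25
52 = 2*25 + 2
25 = 12*2 + 1
2 = 2*1 + 0  (stop)
So 857/52 = [16; 2, 12, 2].

[16; 2, 12, 2]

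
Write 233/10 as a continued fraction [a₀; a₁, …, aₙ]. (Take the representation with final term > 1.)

233 = 23·10 + 3
10 = 3·3 + 1
3 = 3·1 + 0  (stop)
So 233/10 = [23; 3, 3].

[23; 3, 3]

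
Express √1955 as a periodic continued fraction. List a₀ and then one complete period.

a₀ = ⌊√1955⌋ = 44.

[44; 4, 1, 1, 1, 4, 88]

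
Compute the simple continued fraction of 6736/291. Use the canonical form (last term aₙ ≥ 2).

[23; 6, 1, 3, 3, 3]

6736 = 23×291 + 43
291 = 6×43 + 33
43 = 1×33 + 10
33 = 3×10 + 3
10 = 3×3 + 1
3 = 3×1 + 0  (stop)
So 6736/291 = [23; 6, 1, 3, 3, 3].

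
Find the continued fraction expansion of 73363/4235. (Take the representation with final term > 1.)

73363 = 17×4235 + 1368
4235 = 3×1368 + 131
1368 = 10×131 + 58
131 = 2×58 + 15
58 = 3×15 + 13
15 = 1×13 + 2
13 = 6×2 + 1
2 = 2×1 + 0  (stop)
So 73363/4235 = [17; 3, 10, 2, 3, 1, 6, 2].

[17; 3, 10, 2, 3, 1, 6, 2]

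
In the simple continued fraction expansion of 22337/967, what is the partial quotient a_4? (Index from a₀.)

22337 = 23·967 + 96   →  a_0 = 23
967 = 10·96 + 7   →  a_1 = 10
96 = 13·7 + 5   →  a_2 = 13
7 = 1·5 + 2   →  a_3 = 1
5 = 2·2 + 1   →  a_4 = 2

2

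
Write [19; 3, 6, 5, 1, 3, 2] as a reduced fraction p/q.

Using pₖ = aₖpₖ₋₁ + pₖ₋₂ and qₖ = aₖqₖ₋₁ + qₖ₋₂:
  k=0: a=19, p=19, q=1
  k=1: a=3, p=58, q=3
  k=2: a=6, p=367, q=19
  k=3: a=5, p=1893, q=98
  k=4: a=1, p=2260, q=117
  k=5: a=3, p=8673, q=449
  k=6: a=2, p=19606, q=1015

19606/1015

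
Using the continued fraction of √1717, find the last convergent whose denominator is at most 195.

√1717 = [41; 2, 3, 2, 4, 2, 3, 2, 82, …] (period length 8).
Convergents:
  p_0/q_0 = 41/1
  p_1/q_1 = 83/2
  p_2/q_2 = 290/7
  p_3/q_3 = 663/16
  p_4/q_4 = 2942/71
  p_5/q_5 = 6547/158
  p_6/q_6 = 22583/545
q_5 = 158 ≤ 195 < 545 = q_6, so the answer is 6547/158.

6547/158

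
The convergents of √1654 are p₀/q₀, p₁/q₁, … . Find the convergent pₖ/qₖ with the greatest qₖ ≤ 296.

√1654 = [40; 1, 2, 40, 2, 1, 80, …] (period length 6).
Convergents:
  p_0/q_0 = 40/1
  p_1/q_1 = 41/1
  p_2/q_2 = 122/3
  p_3/q_3 = 4921/121
  p_4/q_4 = 9964/245
  p_5/q_5 = 14885/366
q_4 = 245 ≤ 296 < 366 = q_5, so the answer is 9964/245.

9964/245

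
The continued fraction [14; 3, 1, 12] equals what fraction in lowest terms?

Fold from the inside: start with 12/1.
  1 + 1/12 = 13/12
  3 + 12/13 = 51/13
  14 + 13/51 = 727/51

727/51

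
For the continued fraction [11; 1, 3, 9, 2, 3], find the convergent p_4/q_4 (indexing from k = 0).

917/78

Using pₖ = aₖpₖ₋₁ + pₖ₋₂, qₖ = aₖqₖ₋₁ + qₖ₋₂ (with p₋₁=1, p₋₂=0, q₋₁=0, q₋₂=1):
  k=0: a=11, p=11, q=1
  k=1: a=1, p=12, q=1
  k=2: a=3, p=47, q=4
  k=3: a=9, p=435, q=37
  k=4: a=2, p=917, q=78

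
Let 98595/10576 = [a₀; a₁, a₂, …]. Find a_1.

3

98595 = 9·10576 + 3411   →  a_0 = 9
10576 = 3·3411 + 343   →  a_1 = 3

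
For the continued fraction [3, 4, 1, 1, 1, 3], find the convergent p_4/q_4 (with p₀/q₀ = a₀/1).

45/14

Using pₖ = aₖpₖ₋₁ + pₖ₋₂, qₖ = aₖqₖ₋₁ + qₖ₋₂ (with p₋₁=1, p₋₂=0, q₋₁=0, q₋₂=1):
  k=0: a=3, p=3, q=1
  k=1: a=4, p=13, q=4
  k=2: a=1, p=16, q=5
  k=3: a=1, p=29, q=9
  k=4: a=1, p=45, q=14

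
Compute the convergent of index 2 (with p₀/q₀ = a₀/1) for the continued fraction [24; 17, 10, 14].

4114/171

Using pₖ = aₖpₖ₋₁ + pₖ₋₂, qₖ = aₖqₖ₋₁ + qₖ₋₂ (with p₋₁=1, p₋₂=0, q₋₁=0, q₋₂=1):
  k=0: a=24, p=24, q=1
  k=1: a=17, p=409, q=17
  k=2: a=10, p=4114, q=171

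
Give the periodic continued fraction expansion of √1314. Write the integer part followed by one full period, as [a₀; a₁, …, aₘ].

[36; 4, 72]

a₀ = ⌊√1314⌋ = 36.
With m₀=0, d₀=1 and mₖ₊₁ = dₖaₖ − mₖ, dₖ₊₁ = (n − mₖ₊₁²)/dₖ, aₖ₊₁ = ⌊(a₀+mₖ₊₁)/dₖ₊₁⌋:
  k=1: m=36, d=18, a=4
  k=2: m=36, d=1, a=72
d=1 and a=2a₀=72 at k=2, so the next step gives (m, d) = (36, 18) again — its k=1 value — and the period has length 2.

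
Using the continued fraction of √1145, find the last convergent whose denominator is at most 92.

√1145 = [33; 1, 5, 5, 1, 66, …] (period length 5).
Convergents:
  p_0/q_0 = 33/1
  p_1/q_1 = 34/1
  p_2/q_2 = 203/6
  p_3/q_3 = 1049/31
  p_4/q_4 = 1252/37
  p_5/q_5 = 83681/2473
q_4 = 37 ≤ 92 < 2473 = q_5, so the answer is 1252/37.

1252/37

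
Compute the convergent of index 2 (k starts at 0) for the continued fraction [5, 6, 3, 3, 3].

Using pₖ = aₖpₖ₋₁ + pₖ₋₂, qₖ = aₖqₖ₋₁ + qₖ₋₂ (with p₋₁=1, p₋₂=0, q₋₁=0, q₋₂=1):
  k=0: a=5, p=5, q=1
  k=1: a=6, p=31, q=6
  k=2: a=3, p=98, q=19

98/19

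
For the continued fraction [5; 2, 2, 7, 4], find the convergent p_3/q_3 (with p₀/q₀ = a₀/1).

Using pₖ = aₖpₖ₋₁ + pₖ₋₂, qₖ = aₖqₖ₋₁ + qₖ₋₂ (with p₋₁=1, p₋₂=0, q₋₁=0, q₋₂=1):
  k=0: a=5, p=5, q=1
  k=1: a=2, p=11, q=2
  k=2: a=2, p=27, q=5
  k=3: a=7, p=200, q=37

200/37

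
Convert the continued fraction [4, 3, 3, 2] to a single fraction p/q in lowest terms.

99/23

Fold from the inside: start with 2/1.
  3 + 1/2 = 7/2
  3 + 2/7 = 23/7
  4 + 7/23 = 99/23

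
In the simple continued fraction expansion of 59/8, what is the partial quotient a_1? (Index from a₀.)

2

59 = 7·8 + 3   →  a_0 = 7
8 = 2·3 + 2   →  a_1 = 2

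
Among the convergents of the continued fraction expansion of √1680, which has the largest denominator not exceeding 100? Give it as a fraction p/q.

√1680 = [40; 1, 80, …] (period length 2).
Convergents:
  p_0/q_0 = 40/1
  p_1/q_1 = 41/1
  p_2/q_2 = 3320/81
  p_3/q_3 = 3361/82
  p_4/q_4 = 272200/6641
q_3 = 82 ≤ 100 < 6641 = q_4, so the answer is 3361/82.

3361/82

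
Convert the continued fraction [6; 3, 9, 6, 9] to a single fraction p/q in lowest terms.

9906/1567

Fold from the inside: start with 9/1.
  6 + 1/9 = 55/9
  9 + 9/55 = 504/55
  3 + 55/504 = 1567/504
  6 + 504/1567 = 9906/1567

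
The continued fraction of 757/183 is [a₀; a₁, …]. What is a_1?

757 = 4·183 + 25   →  a_0 = 4
183 = 7·25 + 8   →  a_1 = 7

7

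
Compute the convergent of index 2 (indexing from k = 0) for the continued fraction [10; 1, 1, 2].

21/2

Using pₖ = aₖpₖ₋₁ + pₖ₋₂, qₖ = aₖqₖ₋₁ + qₖ₋₂ (with p₋₁=1, p₋₂=0, q₋₁=0, q₋₂=1):
  k=0: a=10, p=10, q=1
  k=1: a=1, p=11, q=1
  k=2: a=1, p=21, q=2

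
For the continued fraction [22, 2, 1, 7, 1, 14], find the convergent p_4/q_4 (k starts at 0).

581/26

Using pₖ = aₖpₖ₋₁ + pₖ₋₂, qₖ = aₖqₖ₋₁ + qₖ₋₂ (with p₋₁=1, p₋₂=0, q₋₁=0, q₋₂=1):
  k=0: a=22, p=22, q=1
  k=1: a=2, p=45, q=2
  k=2: a=1, p=67, q=3
  k=3: a=7, p=514, q=23
  k=4: a=1, p=581, q=26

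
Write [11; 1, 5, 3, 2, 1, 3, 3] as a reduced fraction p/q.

Fold from the inside: start with 3/1.
  3 + 1/3 = 10/3
  1 + 3/10 = 13/10
  2 + 10/13 = 36/13
  3 + 13/36 = 121/36
  5 + 36/121 = 641/121
  1 + 121/641 = 762/641
  11 + 641/762 = 9023/762

9023/762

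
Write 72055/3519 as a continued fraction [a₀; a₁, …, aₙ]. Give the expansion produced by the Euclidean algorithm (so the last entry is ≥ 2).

[20; 2, 9, 1, 10, 3, 1, 3]

72055 = 20*3519 + 1675
3519 = 2*1675 + 169
1675 = 9*169 + 154
169 = 1*154 + 15
154 = 10*15 + 4
15 = 3*4 + 3
4 = 1*3 + 1
3 = 3*1 + 0  (stop)
So 72055/3519 = [20; 2, 9, 1, 10, 3, 1, 3].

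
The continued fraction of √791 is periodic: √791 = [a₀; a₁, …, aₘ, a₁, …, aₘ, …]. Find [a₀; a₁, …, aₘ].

[28; 8, 56]

a₀ = ⌊√791⌋ = 28.
With m₀=0, d₀=1 and mₖ₊₁ = dₖaₖ − mₖ, dₖ₊₁ = (n − mₖ₊₁²)/dₖ, aₖ₊₁ = ⌊(a₀+mₖ₊₁)/dₖ₊₁⌋:
  k=1: m=28, d=7, a=8
  k=2: m=28, d=1, a=56
d=1 and a=2a₀=56 at k=2, so the next step gives (m, d) = (28, 7) again — its k=1 value — and the period has length 2.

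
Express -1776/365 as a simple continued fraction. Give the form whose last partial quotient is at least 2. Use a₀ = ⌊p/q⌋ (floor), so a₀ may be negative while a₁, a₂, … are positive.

[-5; 7, 2, 4, 2, 2]

-1776 = -5*365 + 49
365 = 7*49 + 22
49 = 2*22 + 5
22 = 4*5 + 2
5 = 2*2 + 1
2 = 2*1 + 0  (stop)
So -1776/365 = [-5; 7, 2, 4, 2, 2].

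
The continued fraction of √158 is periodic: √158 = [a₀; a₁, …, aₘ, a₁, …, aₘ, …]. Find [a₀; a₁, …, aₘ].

a₀ = ⌊√158⌋ = 12.
With m₀=0, d₀=1 and mₖ₊₁ = dₖaₖ − mₖ, dₖ₊₁ = (n − mₖ₊₁²)/dₖ, aₖ₊₁ = ⌊(a₀+mₖ₊₁)/dₖ₊₁⌋:
  k=1: m=12, d=14, a=1
  k=2: m=2, d=11, a=1
  k=3: m=9, d=7, a=3
  k=4: m=12, d=2, a=12
  k=5: m=12, d=7, a=3
  k=6: m=9, d=11, a=1
  k=7: m=2, d=14, a=1
  k=8: m=12, d=1, a=24
d=1 and a=2a₀=24 at k=8, so the next step gives (m, d) = (12, 14) again — its k=1 value — and the period has length 8.

[12; 1, 1, 3, 12, 3, 1, 1, 24]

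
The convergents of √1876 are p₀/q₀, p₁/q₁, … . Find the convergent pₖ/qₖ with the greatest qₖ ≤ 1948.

42923/991

√1876 = [43; 3, 5, 12, 5, 3, 86, …] (period length 6).
Convergents:
  p_0/q_0 = 43/1
  p_1/q_1 = 130/3
  p_2/q_2 = 693/16
  p_3/q_3 = 8446/195
  p_4/q_4 = 42923/991
  p_5/q_5 = 137215/3168
q_4 = 991 ≤ 1948 < 3168 = q_5, so the answer is 42923/991.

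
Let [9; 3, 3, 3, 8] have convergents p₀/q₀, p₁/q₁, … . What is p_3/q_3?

Using pₖ = aₖpₖ₋₁ + pₖ₋₂, qₖ = aₖqₖ₋₁ + qₖ₋₂ (with p₋₁=1, p₋₂=0, q₋₁=0, q₋₂=1):
  k=0: a=9, p=9, q=1
  k=1: a=3, p=28, q=3
  k=2: a=3, p=93, q=10
  k=3: a=3, p=307, q=33

307/33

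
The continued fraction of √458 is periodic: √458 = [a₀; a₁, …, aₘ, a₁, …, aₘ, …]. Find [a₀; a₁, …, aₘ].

[21; 2, 2, 42]

a₀ = ⌊√458⌋ = 21.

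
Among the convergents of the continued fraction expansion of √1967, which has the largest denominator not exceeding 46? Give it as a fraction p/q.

887/20

√1967 = [44; 2, 1, 5, 1, 2, 88, …] (period length 6).
Convergents:
  p_0/q_0 = 44/1
  p_1/q_1 = 89/2
  p_2/q_2 = 133/3
  p_3/q_3 = 754/17
  p_4/q_4 = 887/20
  p_5/q_5 = 2528/57
q_4 = 20 ≤ 46 < 57 = q_5, so the answer is 887/20.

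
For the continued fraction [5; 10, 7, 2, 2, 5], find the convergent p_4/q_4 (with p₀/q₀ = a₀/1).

1912/375

Using pₖ = aₖpₖ₋₁ + pₖ₋₂, qₖ = aₖqₖ₋₁ + qₖ₋₂ (with p₋₁=1, p₋₂=0, q₋₁=0, q₋₂=1):
  k=0: a=5, p=5, q=1
  k=1: a=10, p=51, q=10
  k=2: a=7, p=362, q=71
  k=3: a=2, p=775, q=152
  k=4: a=2, p=1912, q=375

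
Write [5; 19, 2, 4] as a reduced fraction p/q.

884/175

Using pₖ = aₖpₖ₋₁ + pₖ₋₂ and qₖ = aₖqₖ₋₁ + qₖ₋₂:
  k=0: a=5, p=5, q=1
  k=1: a=19, p=96, q=19
  k=2: a=2, p=197, q=39
  k=3: a=4, p=884, q=175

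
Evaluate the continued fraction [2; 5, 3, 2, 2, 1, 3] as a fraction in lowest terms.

1031/471

Fold from the inside: start with 3/1.
  1 + 1/3 = 4/3
  2 + 3/4 = 11/4
  2 + 4/11 = 26/11
  3 + 11/26 = 89/26
  5 + 26/89 = 471/89
  2 + 89/471 = 1031/471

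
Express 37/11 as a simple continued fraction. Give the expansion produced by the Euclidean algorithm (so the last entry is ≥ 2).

37 = 3×11 + 4
11 = 2×4 + 3
4 = 1×3 + 1
3 = 3×1 + 0  (stop)
So 37/11 = [3; 2, 1, 3].

[3; 2, 1, 3]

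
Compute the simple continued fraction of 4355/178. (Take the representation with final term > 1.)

[24; 2, 6, 1, 11]

4355 = 24×178 + 83
178 = 2×83 + 12
83 = 6×12 + 11
12 = 1×11 + 1
11 = 11×1 + 0  (stop)
So 4355/178 = [24; 2, 6, 1, 11].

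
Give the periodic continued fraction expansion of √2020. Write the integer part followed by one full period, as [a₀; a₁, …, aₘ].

a₀ = ⌊√2020⌋ = 44.

[44; 1, 16, 1, 88]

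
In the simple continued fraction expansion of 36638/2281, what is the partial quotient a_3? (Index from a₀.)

1

36638 = 16·2281 + 142   →  a_0 = 16
2281 = 16·142 + 9   →  a_1 = 16
142 = 15·9 + 7   →  a_2 = 15
9 = 1·7 + 2   →  a_3 = 1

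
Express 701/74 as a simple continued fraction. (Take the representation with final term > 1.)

701 = 9*74 + 35
74 = 2*35 + 4
35 = 8*4 + 3
4 = 1*3 + 1
3 = 3*1 + 0  (stop)
So 701/74 = [9; 2, 8, 1, 3].

[9; 2, 8, 1, 3]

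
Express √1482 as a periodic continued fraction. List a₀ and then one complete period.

[38; 2, 76]

a₀ = ⌊√1482⌋ = 38.
With m₀=0, d₀=1 and mₖ₊₁ = dₖaₖ − mₖ, dₖ₊₁ = (n − mₖ₊₁²)/dₖ, aₖ₊₁ = ⌊(a₀+mₖ₊₁)/dₖ₊₁⌋:
  k=1: m=38, d=38, a=2
  k=2: m=38, d=1, a=76
d=1 and a=2a₀=76 at k=2, so the next step gives (m, d) = (38, 38) again — its k=1 value — and the period has length 2.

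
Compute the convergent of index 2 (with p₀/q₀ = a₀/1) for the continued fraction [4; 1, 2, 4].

14/3

Using pₖ = aₖpₖ₋₁ + pₖ₋₂, qₖ = aₖqₖ₋₁ + qₖ₋₂ (with p₋₁=1, p₋₂=0, q₋₁=0, q₋₂=1):
  k=0: a=4, p=4, q=1
  k=1: a=1, p=5, q=1
  k=2: a=2, p=14, q=3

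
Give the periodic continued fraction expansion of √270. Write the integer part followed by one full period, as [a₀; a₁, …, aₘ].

[16; 2, 3, 6, 3, 2, 32]

a₀ = ⌊√270⌋ = 16.
With m₀=0, d₀=1 and mₖ₊₁ = dₖaₖ − mₖ, dₖ₊₁ = (n − mₖ₊₁²)/dₖ, aₖ₊₁ = ⌊(a₀+mₖ₊₁)/dₖ₊₁⌋:
  k=1: m=16, d=14, a=2
  k=2: m=12, d=9, a=3
  k=3: m=15, d=5, a=6
  k=4: m=15, d=9, a=3
  k=5: m=12, d=14, a=2
  k=6: m=16, d=1, a=32
d=1 and a=2a₀=32 at k=6, so the next step gives (m, d) = (16, 14) again — its k=1 value — and the period has length 6.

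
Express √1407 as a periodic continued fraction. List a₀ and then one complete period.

a₀ = ⌊√1407⌋ = 37.
With m₀=0, d₀=1 and mₖ₊₁ = dₖaₖ − mₖ, dₖ₊₁ = (n − mₖ₊₁²)/dₖ, aₖ₊₁ = ⌊(a₀+mₖ₊₁)/dₖ₊₁⌋:
  k=1: m=37, d=38, a=1
  k=2: m=1, d=37, a=1
  k=3: m=36, d=3, a=24
  k=4: m=36, d=37, a=1
  k=5: m=1, d=38, a=1
  k=6: m=37, d=1, a=74
d=1 and a=2a₀=74 at k=6, so the next step gives (m, d) = (37, 38) again — its k=1 value — and the period has length 6.

[37; 1, 1, 24, 1, 1, 74]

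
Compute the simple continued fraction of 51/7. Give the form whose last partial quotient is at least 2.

51 = 7*7 + 2
7 = 3*2 + 1
2 = 2*1 + 0  (stop)
So 51/7 = [7; 3, 2].

[7; 3, 2]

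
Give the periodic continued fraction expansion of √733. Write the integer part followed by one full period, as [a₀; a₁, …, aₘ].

[27; 13, 1, 1, 13, 54]

a₀ = ⌊√733⌋ = 27.
With m₀=0, d₀=1 and mₖ₊₁ = dₖaₖ − mₖ, dₖ₊₁ = (n − mₖ₊₁²)/dₖ, aₖ₊₁ = ⌊(a₀+mₖ₊₁)/dₖ₊₁⌋:
  k=1: m=27, d=4, a=13
  k=2: m=25, d=27, a=1
  k=3: m=2, d=27, a=1
  k=4: m=25, d=4, a=13
  k=5: m=27, d=1, a=54
d=1 and a=2a₀=54 at k=5, so the next step gives (m, d) = (27, 4) again — its k=1 value — and the period has length 5.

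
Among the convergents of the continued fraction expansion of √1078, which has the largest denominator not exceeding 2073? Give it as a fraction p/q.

√1078 = [32; 1, 4, 1, 64, …] (period length 4).
Convergents:
  p_0/q_0 = 32/1
  p_1/q_1 = 33/1
  p_2/q_2 = 164/5
  p_3/q_3 = 197/6
  p_4/q_4 = 12772/389
  p_5/q_5 = 12969/395
  p_6/q_6 = 64648/1969
  p_7/q_7 = 77617/2364
q_6 = 1969 ≤ 2073 < 2364 = q_7, so the answer is 64648/1969.

64648/1969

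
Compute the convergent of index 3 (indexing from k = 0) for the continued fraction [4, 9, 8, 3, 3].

937/228

Using pₖ = aₖpₖ₋₁ + pₖ₋₂, qₖ = aₖqₖ₋₁ + qₖ₋₂ (with p₋₁=1, p₋₂=0, q₋₁=0, q₋₂=1):
  k=0: a=4, p=4, q=1
  k=1: a=9, p=37, q=9
  k=2: a=8, p=300, q=73
  k=3: a=3, p=937, q=228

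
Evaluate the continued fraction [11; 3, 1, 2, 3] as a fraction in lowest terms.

417/37

Using pₖ = aₖpₖ₋₁ + pₖ₋₂ and qₖ = aₖqₖ₋₁ + qₖ₋₂:
  k=0: a=11, p=11, q=1
  k=1: a=3, p=34, q=3
  k=2: a=1, p=45, q=4
  k=3: a=2, p=124, q=11
  k=4: a=3, p=417, q=37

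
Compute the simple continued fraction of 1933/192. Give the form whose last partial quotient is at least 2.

1933 = 10*192 + 13
192 = 14*13 + 10
13 = 1*10 + 3
10 = 3*3 + 1
3 = 3*1 + 0  (stop)
So 1933/192 = [10; 14, 1, 3, 3].

[10; 14, 1, 3, 3]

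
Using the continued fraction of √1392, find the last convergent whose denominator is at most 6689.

116443/3121

√1392 = [37; 3, 4, 3, 74, …] (period length 4).
Convergents:
  p_0/q_0 = 37/1
  p_1/q_1 = 112/3
  p_2/q_2 = 485/13
  p_3/q_3 = 1567/42
  p_4/q_4 = 116443/3121
  p_5/q_5 = 350896/9405
q_4 = 3121 ≤ 6689 < 9405 = q_5, so the answer is 116443/3121.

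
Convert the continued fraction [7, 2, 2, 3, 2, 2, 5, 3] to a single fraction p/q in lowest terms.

Fold from the inside: start with 3/1.
  5 + 1/3 = 16/3
  2 + 3/16 = 35/16
  2 + 16/35 = 86/35
  3 + 35/86 = 293/86
  2 + 86/293 = 672/293
  2 + 293/672 = 1637/672
  7 + 672/1637 = 12131/1637

12131/1637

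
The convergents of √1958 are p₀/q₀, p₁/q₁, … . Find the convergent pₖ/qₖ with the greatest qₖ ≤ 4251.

62657/1416

√1958 = [44; 4, 88, …] (period length 2).
Convergents:
  p_0/q_0 = 44/1
  p_1/q_1 = 177/4
  p_2/q_2 = 15620/353
  p_3/q_3 = 62657/1416
  p_4/q_4 = 5529436/124961
q_3 = 1416 ≤ 4251 < 124961 = q_4, so the answer is 62657/1416.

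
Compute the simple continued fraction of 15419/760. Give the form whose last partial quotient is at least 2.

15419 = 20×760 + 219
760 = 3×219 + 103
219 = 2×103 + 13
103 = 7×13 + 12
13 = 1×12 + 1
12 = 12×1 + 0  (stop)
So 15419/760 = [20; 3, 2, 7, 1, 12].

[20; 3, 2, 7, 1, 12]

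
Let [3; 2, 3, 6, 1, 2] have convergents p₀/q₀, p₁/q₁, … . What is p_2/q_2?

24/7

Using pₖ = aₖpₖ₋₁ + pₖ₋₂, qₖ = aₖqₖ₋₁ + qₖ₋₂ (with p₋₁=1, p₋₂=0, q₋₁=0, q₋₂=1):
  k=0: a=3, p=3, q=1
  k=1: a=2, p=7, q=2
  k=2: a=3, p=24, q=7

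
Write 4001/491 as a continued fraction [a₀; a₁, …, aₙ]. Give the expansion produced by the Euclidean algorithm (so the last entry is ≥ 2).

[8; 6, 1, 2, 1, 1, 1, 6]

4001 = 8·491 + 73
491 = 6·73 + 53
73 = 1·53 + 20
53 = 2·20 + 13
20 = 1·13 + 7
13 = 1·7 + 6
7 = 1·6 + 1
6 = 6·1 + 0  (stop)
So 4001/491 = [8; 6, 1, 2, 1, 1, 1, 6].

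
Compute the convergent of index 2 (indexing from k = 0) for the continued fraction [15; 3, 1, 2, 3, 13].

61/4

Using pₖ = aₖpₖ₋₁ + pₖ₋₂, qₖ = aₖqₖ₋₁ + qₖ₋₂ (with p₋₁=1, p₋₂=0, q₋₁=0, q₋₂=1):
  k=0: a=15, p=15, q=1
  k=1: a=3, p=46, q=3
  k=2: a=1, p=61, q=4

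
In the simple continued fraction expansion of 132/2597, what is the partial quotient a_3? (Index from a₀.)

132 = 0·2597 + 132   →  a_0 = 0
2597 = 19·132 + 89   →  a_1 = 19
132 = 1·89 + 43   →  a_2 = 1
89 = 2·43 + 3   →  a_3 = 2

2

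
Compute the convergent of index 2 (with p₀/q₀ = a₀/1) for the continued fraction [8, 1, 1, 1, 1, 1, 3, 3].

17/2

Using pₖ = aₖpₖ₋₁ + pₖ₋₂, qₖ = aₖqₖ₋₁ + qₖ₋₂ (with p₋₁=1, p₋₂=0, q₋₁=0, q₋₂=1):
  k=0: a=8, p=8, q=1
  k=1: a=1, p=9, q=1
  k=2: a=1, p=17, q=2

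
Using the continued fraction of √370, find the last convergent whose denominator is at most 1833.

12503/650

√370 = [19; 4, 4, 38, …] (period length 3).
Convergents:
  p_0/q_0 = 19/1
  p_1/q_1 = 77/4
  p_2/q_2 = 327/17
  p_3/q_3 = 12503/650
  p_4/q_4 = 50339/2617
q_3 = 650 ≤ 1833 < 2617 = q_4, so the answer is 12503/650.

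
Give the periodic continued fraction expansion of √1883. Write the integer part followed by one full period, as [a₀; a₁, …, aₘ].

a₀ = ⌊√1883⌋ = 43.
With m₀=0, d₀=1 and mₖ₊₁ = dₖaₖ − mₖ, dₖ₊₁ = (n − mₖ₊₁²)/dₖ, aₖ₊₁ = ⌊(a₀+mₖ₊₁)/dₖ₊₁⌋:
  k=1: m=43, d=34, a=2
  k=2: m=25, d=37, a=1
  k=3: m=12, d=47, a=1
  k=4: m=35, d=14, a=5
  k=5: m=35, d=47, a=1
  k=6: m=12, d=37, a=1
  k=7: m=25, d=34, a=2
  k=8: m=43, d=1, a=86
d=1 and a=2a₀=86 at k=8, so the next step gives (m, d) = (43, 34) again — its k=1 value — and the period has length 8.

[43; 2, 1, 1, 5, 1, 1, 2, 86]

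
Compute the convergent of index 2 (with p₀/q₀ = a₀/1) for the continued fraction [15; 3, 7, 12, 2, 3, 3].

Using pₖ = aₖpₖ₋₁ + pₖ₋₂, qₖ = aₖqₖ₋₁ + qₖ₋₂ (with p₋₁=1, p₋₂=0, q₋₁=0, q₋₂=1):
  k=0: a=15, p=15, q=1
  k=1: a=3, p=46, q=3
  k=2: a=7, p=337, q=22

337/22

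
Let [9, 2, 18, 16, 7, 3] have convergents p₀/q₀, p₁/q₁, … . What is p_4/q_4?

39796/4195

Using pₖ = aₖpₖ₋₁ + pₖ₋₂, qₖ = aₖqₖ₋₁ + qₖ₋₂ (with p₋₁=1, p₋₂=0, q₋₁=0, q₋₂=1):
  k=0: a=9, p=9, q=1
  k=1: a=2, p=19, q=2
  k=2: a=18, p=351, q=37
  k=3: a=16, p=5635, q=594
  k=4: a=7, p=39796, q=4195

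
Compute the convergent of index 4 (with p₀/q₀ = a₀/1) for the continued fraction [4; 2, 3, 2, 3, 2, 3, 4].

Using pₖ = aₖpₖ₋₁ + pₖ₋₂, qₖ = aₖqₖ₋₁ + qₖ₋₂ (with p₋₁=1, p₋₂=0, q₋₁=0, q₋₂=1):
  k=0: a=4, p=4, q=1
  k=1: a=2, p=9, q=2
  k=2: a=3, p=31, q=7
  k=3: a=2, p=71, q=16
  k=4: a=3, p=244, q=55

244/55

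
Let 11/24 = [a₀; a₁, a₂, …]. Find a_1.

11 = 0·24 + 11   →  a_0 = 0
24 = 2·11 + 2   →  a_1 = 2

2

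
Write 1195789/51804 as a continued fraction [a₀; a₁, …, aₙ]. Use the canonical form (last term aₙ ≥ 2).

[23; 12, 17, 1, 9, 2, 3, 3]

1195789 = 23·51804 + 4297
51804 = 12·4297 + 240
4297 = 17·240 + 217
240 = 1·217 + 23
217 = 9·23 + 10
23 = 2·10 + 3
10 = 3·3 + 1
3 = 3·1 + 0  (stop)
So 1195789/51804 = [23; 12, 17, 1, 9, 2, 3, 3].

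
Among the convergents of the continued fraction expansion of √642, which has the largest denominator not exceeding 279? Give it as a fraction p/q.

5777/228

√642 = [25; 2, 1, 24, 1, 2, 50, …] (period length 6).
Convergents:
  p_0/q_0 = 25/1
  p_1/q_1 = 51/2
  p_2/q_2 = 76/3
  p_3/q_3 = 1875/74
  p_4/q_4 = 1951/77
  p_5/q_5 = 5777/228
  p_6/q_6 = 290801/11477
q_5 = 228 ≤ 279 < 11477 = q_6, so the answer is 5777/228.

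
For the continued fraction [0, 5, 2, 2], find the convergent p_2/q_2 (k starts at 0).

2/11

Using pₖ = aₖpₖ₋₁ + pₖ₋₂, qₖ = aₖqₖ₋₁ + qₖ₋₂ (with p₋₁=1, p₋₂=0, q₋₁=0, q₋₂=1):
  k=0: a=0, p=0, q=1
  k=1: a=5, p=1, q=5
  k=2: a=2, p=2, q=11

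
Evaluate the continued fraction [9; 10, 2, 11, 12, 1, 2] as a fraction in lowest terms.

83869/9221

Using pₖ = aₖpₖ₋₁ + pₖ₋₂ and qₖ = aₖqₖ₋₁ + qₖ₋₂:
  k=0: a=9, p=9, q=1
  k=1: a=10, p=91, q=10
  k=2: a=2, p=191, q=21
  k=3: a=11, p=2192, q=241
  k=4: a=12, p=26495, q=2913
  k=5: a=1, p=28687, q=3154
  k=6: a=2, p=83869, q=9221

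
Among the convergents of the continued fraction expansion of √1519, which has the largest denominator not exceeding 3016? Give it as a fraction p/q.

√1519 = [38; 1, 37, 1, 76, …] (period length 4).
Convergents:
  p_0/q_0 = 38/1
  p_1/q_1 = 39/1
  p_2/q_2 = 1481/38
  p_3/q_3 = 1520/39
  p_4/q_4 = 117001/3002
  p_5/q_5 = 118521/3041
q_4 = 3002 ≤ 3016 < 3041 = q_5, so the answer is 117001/3002.

117001/3002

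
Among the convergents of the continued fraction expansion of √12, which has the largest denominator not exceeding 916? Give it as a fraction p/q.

1351/390

√12 = [3; 2, 6, …] (period length 2).
Convergents:
  p_0/q_0 = 3/1
  p_1/q_1 = 7/2
  p_2/q_2 = 45/13
  p_3/q_3 = 97/28
  p_4/q_4 = 627/181
  p_5/q_5 = 1351/390
  p_6/q_6 = 8733/2521
q_5 = 390 ≤ 916 < 2521 = q_6, so the answer is 1351/390.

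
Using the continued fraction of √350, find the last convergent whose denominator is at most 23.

318/17

√350 = [18; 1, 2, 2, 2, 1, 36, …] (period length 6).
Convergents:
  p_0/q_0 = 18/1
  p_1/q_1 = 19/1
  p_2/q_2 = 56/3
  p_3/q_3 = 131/7
  p_4/q_4 = 318/17
  p_5/q_5 = 449/24
q_4 = 17 ≤ 23 < 24 = q_5, so the answer is 318/17.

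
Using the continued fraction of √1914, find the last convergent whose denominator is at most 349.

√1914 = [43; 1, 2, 1, 86, …] (period length 4).
Convergents:
  p_0/q_0 = 43/1
  p_1/q_1 = 44/1
  p_2/q_2 = 131/3
  p_3/q_3 = 175/4
  p_4/q_4 = 15181/347
  p_5/q_5 = 15356/351
q_4 = 347 ≤ 349 < 351 = q_5, so the answer is 15181/347.

15181/347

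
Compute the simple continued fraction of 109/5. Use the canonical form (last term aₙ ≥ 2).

109 = 21·5 + 4
5 = 1·4 + 1
4 = 4·1 + 0  (stop)
So 109/5 = [21; 1, 4].

[21; 1, 4]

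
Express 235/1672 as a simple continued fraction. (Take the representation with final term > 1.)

235 = 0*1672 + 235
1672 = 7*235 + 27
235 = 8*27 + 19
27 = 1*19 + 8
19 = 2*8 + 3
8 = 2*3 + 2
3 = 1*2 + 1
2 = 2*1 + 0  (stop)
So 235/1672 = [0; 7, 8, 1, 2, 2, 1, 2].

[0; 7, 8, 1, 2, 2, 1, 2]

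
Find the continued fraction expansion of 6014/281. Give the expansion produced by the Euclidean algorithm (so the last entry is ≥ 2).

6014 = 21·281 + 113
281 = 2·113 + 55
113 = 2·55 + 3
55 = 18·3 + 1
3 = 3·1 + 0  (stop)
So 6014/281 = [21; 2, 2, 18, 3].

[21; 2, 2, 18, 3]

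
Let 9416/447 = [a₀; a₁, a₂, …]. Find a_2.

9416 = 21·447 + 29   →  a_0 = 21
447 = 15·29 + 12   →  a_1 = 15
29 = 2·12 + 5   →  a_2 = 2

2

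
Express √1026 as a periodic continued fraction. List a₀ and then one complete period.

a₀ = ⌊√1026⌋ = 32.
With m₀=0, d₀=1 and mₖ₊₁ = dₖaₖ − mₖ, dₖ₊₁ = (n − mₖ₊₁²)/dₖ, aₖ₊₁ = ⌊(a₀+mₖ₊₁)/dₖ₊₁⌋:
  k=1: m=32, d=2, a=32
  k=2: m=32, d=1, a=64
d=1 and a=2a₀=64 at k=2, so the next step gives (m, d) = (32, 2) again — its k=1 value — and the period has length 2.

[32; 32, 64]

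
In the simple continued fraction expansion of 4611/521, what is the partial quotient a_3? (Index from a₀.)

4611 = 8·521 + 443   →  a_0 = 8
521 = 1·443 + 78   →  a_1 = 1
443 = 5·78 + 53   →  a_2 = 5
78 = 1·53 + 25   →  a_3 = 1

1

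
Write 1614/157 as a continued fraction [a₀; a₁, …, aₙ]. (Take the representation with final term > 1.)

[10; 3, 1, 1, 3, 6]

1614 = 10*157 + 44
157 = 3*44 + 25
44 = 1*25 + 19
25 = 1*19 + 6
19 = 3*6 + 1
6 = 6*1 + 0  (stop)
So 1614/157 = [10; 3, 1, 1, 3, 6].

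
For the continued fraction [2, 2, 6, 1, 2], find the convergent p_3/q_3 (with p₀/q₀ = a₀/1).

37/15

Using pₖ = aₖpₖ₋₁ + pₖ₋₂, qₖ = aₖqₖ₋₁ + qₖ₋₂ (with p₋₁=1, p₋₂=0, q₋₁=0, q₋₂=1):
  k=0: a=2, p=2, q=1
  k=1: a=2, p=5, q=2
  k=2: a=6, p=32, q=13
  k=3: a=1, p=37, q=15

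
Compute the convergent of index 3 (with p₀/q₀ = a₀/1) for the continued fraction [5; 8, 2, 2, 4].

215/42

Using pₖ = aₖpₖ₋₁ + pₖ₋₂, qₖ = aₖqₖ₋₁ + qₖ₋₂ (with p₋₁=1, p₋₂=0, q₋₁=0, q₋₂=1):
  k=0: a=5, p=5, q=1
  k=1: a=8, p=41, q=8
  k=2: a=2, p=87, q=17
  k=3: a=2, p=215, q=42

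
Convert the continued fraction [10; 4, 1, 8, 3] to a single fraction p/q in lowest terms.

Fold from the inside: start with 3/1.
  8 + 1/3 = 25/3
  1 + 3/25 = 28/25
  4 + 25/28 = 137/28
  10 + 28/137 = 1398/137

1398/137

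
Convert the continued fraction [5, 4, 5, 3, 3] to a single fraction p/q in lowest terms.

1163/222

Using pₖ = aₖpₖ₋₁ + pₖ₋₂ and qₖ = aₖqₖ₋₁ + qₖ₋₂:
  k=0: a=5, p=5, q=1
  k=1: a=4, p=21, q=4
  k=2: a=5, p=110, q=21
  k=3: a=3, p=351, q=67
  k=4: a=3, p=1163, q=222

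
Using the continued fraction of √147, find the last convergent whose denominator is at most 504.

2340/193

√147 = [12; 8, 24, …] (period length 2).
Convergents:
  p_0/q_0 = 12/1
  p_1/q_1 = 97/8
  p_2/q_2 = 2340/193
  p_3/q_3 = 18817/1552
q_2 = 193 ≤ 504 < 1552 = q_3, so the answer is 2340/193.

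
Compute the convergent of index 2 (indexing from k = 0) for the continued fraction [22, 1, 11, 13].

275/12

Using pₖ = aₖpₖ₋₁ + pₖ₋₂, qₖ = aₖqₖ₋₁ + qₖ₋₂ (with p₋₁=1, p₋₂=0, q₋₁=0, q₋₂=1):
  k=0: a=22, p=22, q=1
  k=1: a=1, p=23, q=1
  k=2: a=11, p=275, q=12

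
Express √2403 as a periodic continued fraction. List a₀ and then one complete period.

a₀ = ⌊√2403⌋ = 49.
With m₀=0, d₀=1 and mₖ₊₁ = dₖaₖ − mₖ, dₖ₊₁ = (n − mₖ₊₁²)/dₖ, aₖ₊₁ = ⌊(a₀+mₖ₊₁)/dₖ₊₁⌋:
  k=1: m=49, d=2, a=49
  k=2: m=49, d=1, a=98
d=1 and a=2a₀=98 at k=2, so the next step gives (m, d) = (49, 2) again — its k=1 value — and the period has length 2.

[49; 49, 98]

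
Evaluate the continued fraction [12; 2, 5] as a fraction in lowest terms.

137/11

Fold from the inside: start with 5/1.
  2 + 1/5 = 11/5
  12 + 5/11 = 137/11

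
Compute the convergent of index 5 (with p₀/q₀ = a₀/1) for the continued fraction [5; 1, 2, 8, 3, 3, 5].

Using pₖ = aₖpₖ₋₁ + pₖ₋₂, qₖ = aₖqₖ₋₁ + qₖ₋₂ (with p₋₁=1, p₋₂=0, q₋₁=0, q₋₂=1):
  k=0: a=5, p=5, q=1
  k=1: a=1, p=6, q=1
  k=2: a=2, p=17, q=3
  k=3: a=8, p=142, q=25
  k=4: a=3, p=443, q=78
  k=5: a=3, p=1471, q=259

1471/259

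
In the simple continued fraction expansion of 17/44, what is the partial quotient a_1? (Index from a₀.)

17 = 0·44 + 17   →  a_0 = 0
44 = 2·17 + 10   →  a_1 = 2

2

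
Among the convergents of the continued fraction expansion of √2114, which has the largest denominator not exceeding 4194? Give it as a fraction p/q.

√2114 = [45; 1, 44, 1, 90, …] (period length 4).
Convergents:
  p_0/q_0 = 45/1
  p_1/q_1 = 46/1
  p_2/q_2 = 2069/45
  p_3/q_3 = 2115/46
  p_4/q_4 = 192419/4185
  p_5/q_5 = 194534/4231
q_4 = 4185 ≤ 4194 < 4231 = q_5, so the answer is 192419/4185.

192419/4185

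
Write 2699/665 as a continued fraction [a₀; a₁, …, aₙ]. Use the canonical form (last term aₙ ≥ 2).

[4; 17, 19, 2]

2699 = 4·665 + 39
665 = 17·39 + 2
39 = 19·2 + 1
2 = 2·1 + 0  (stop)
So 2699/665 = [4; 17, 19, 2].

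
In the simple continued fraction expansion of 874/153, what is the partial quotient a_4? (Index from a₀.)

874 = 5·153 + 109   →  a_0 = 5
153 = 1·109 + 44   →  a_1 = 1
109 = 2·44 + 21   →  a_2 = 2
44 = 2·21 + 2   →  a_3 = 2
21 = 10·2 + 1   →  a_4 = 10

10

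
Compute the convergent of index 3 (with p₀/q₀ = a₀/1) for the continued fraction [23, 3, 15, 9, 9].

9727/417

Using pₖ = aₖpₖ₋₁ + pₖ₋₂, qₖ = aₖqₖ₋₁ + qₖ₋₂ (with p₋₁=1, p₋₂=0, q₋₁=0, q₋₂=1):
  k=0: a=23, p=23, q=1
  k=1: a=3, p=70, q=3
  k=2: a=15, p=1073, q=46
  k=3: a=9, p=9727, q=417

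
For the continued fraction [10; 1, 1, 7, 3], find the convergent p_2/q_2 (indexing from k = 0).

21/2

Using pₖ = aₖpₖ₋₁ + pₖ₋₂, qₖ = aₖqₖ₋₁ + qₖ₋₂ (with p₋₁=1, p₋₂=0, q₋₁=0, q₋₂=1):
  k=0: a=10, p=10, q=1
  k=1: a=1, p=11, q=1
  k=2: a=1, p=21, q=2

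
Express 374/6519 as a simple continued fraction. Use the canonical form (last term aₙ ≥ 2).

[0; 17, 2, 3, 10, 2, 2]

374 = 0*6519 + 374
6519 = 17*374 + 161
374 = 2*161 + 52
161 = 3*52 + 5
52 = 10*5 + 2
5 = 2*2 + 1
2 = 2*1 + 0  (stop)
So 374/6519 = [0; 17, 2, 3, 10, 2, 2].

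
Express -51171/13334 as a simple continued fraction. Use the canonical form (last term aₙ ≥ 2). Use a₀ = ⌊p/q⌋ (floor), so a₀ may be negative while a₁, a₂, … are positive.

-51171 = -4·13334 + 2165
13334 = 6·2165 + 344
2165 = 6·344 + 101
344 = 3·101 + 41
101 = 2·41 + 19
41 = 2·19 + 3
19 = 6·3 + 1
3 = 3·1 + 0  (stop)
So -51171/13334 = [-4; 6, 6, 3, 2, 2, 6, 3].

[-4; 6, 6, 3, 2, 2, 6, 3]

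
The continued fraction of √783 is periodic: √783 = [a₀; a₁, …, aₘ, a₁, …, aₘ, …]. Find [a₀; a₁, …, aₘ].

[27; 1, 54]

a₀ = ⌊√783⌋ = 27.
With m₀=0, d₀=1 and mₖ₊₁ = dₖaₖ − mₖ, dₖ₊₁ = (n − mₖ₊₁²)/dₖ, aₖ₊₁ = ⌊(a₀+mₖ₊₁)/dₖ₊₁⌋:
  k=1: m=27, d=54, a=1
  k=2: m=27, d=1, a=54
d=1 and a=2a₀=54 at k=2, so the next step gives (m, d) = (27, 54) again — its k=1 value — and the period has length 2.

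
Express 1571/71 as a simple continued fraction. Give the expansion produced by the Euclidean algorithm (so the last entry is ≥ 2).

[22; 7, 1, 8]

1571 = 22·71 + 9
71 = 7·9 + 8
9 = 1·8 + 1
8 = 8·1 + 0  (stop)
So 1571/71 = [22; 7, 1, 8].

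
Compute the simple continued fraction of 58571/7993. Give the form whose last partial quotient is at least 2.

58571 = 7*7993 + 2620
7993 = 3*2620 + 133
2620 = 19*133 + 93
133 = 1*93 + 40
93 = 2*40 + 13
40 = 3*13 + 1
13 = 13*1 + 0  (stop)
So 58571/7993 = [7; 3, 19, 1, 2, 3, 13].

[7; 3, 19, 1, 2, 3, 13]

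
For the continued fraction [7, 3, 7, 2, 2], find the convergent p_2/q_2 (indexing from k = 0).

161/22

Using pₖ = aₖpₖ₋₁ + pₖ₋₂, qₖ = aₖqₖ₋₁ + qₖ₋₂ (with p₋₁=1, p₋₂=0, q₋₁=0, q₋₂=1):
  k=0: a=7, p=7, q=1
  k=1: a=3, p=22, q=3
  k=2: a=7, p=161, q=22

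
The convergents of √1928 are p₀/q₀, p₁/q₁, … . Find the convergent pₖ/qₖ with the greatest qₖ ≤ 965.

41977/956

√1928 = [43; 1, 9, 1, 86, …] (period length 4).
Convergents:
  p_0/q_0 = 43/1
  p_1/q_1 = 44/1
  p_2/q_2 = 439/10
  p_3/q_3 = 483/11
  p_4/q_4 = 41977/956
  p_5/q_5 = 42460/967
q_4 = 956 ≤ 965 < 967 = q_5, so the answer is 41977/956.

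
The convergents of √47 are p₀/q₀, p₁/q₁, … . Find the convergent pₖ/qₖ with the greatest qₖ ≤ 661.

√47 = [6; 1, 5, 1, 12, …] (period length 4).
Convergents:
  p_0/q_0 = 6/1
  p_1/q_1 = 7/1
  p_2/q_2 = 41/6
  p_3/q_3 = 48/7
  p_4/q_4 = 617/90
  p_5/q_5 = 665/97
  p_6/q_6 = 3942/575
  p_7/q_7 = 4607/672
q_6 = 575 ≤ 661 < 672 = q_7, so the answer is 3942/575.

3942/575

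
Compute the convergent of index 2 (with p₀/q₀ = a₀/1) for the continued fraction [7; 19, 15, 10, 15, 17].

2017/286

Using pₖ = aₖpₖ₋₁ + pₖ₋₂, qₖ = aₖqₖ₋₁ + qₖ₋₂ (with p₋₁=1, p₋₂=0, q₋₁=0, q₋₂=1):
  k=0: a=7, p=7, q=1
  k=1: a=19, p=134, q=19
  k=2: a=15, p=2017, q=286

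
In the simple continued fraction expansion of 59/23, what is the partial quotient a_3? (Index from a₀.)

59 = 2·23 + 13   →  a_0 = 2
23 = 1·13 + 10   →  a_1 = 1
13 = 1·10 + 3   →  a_2 = 1
10 = 3·3 + 1   →  a_3 = 3

3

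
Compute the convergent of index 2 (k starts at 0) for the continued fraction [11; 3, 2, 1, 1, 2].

79/7

Using pₖ = aₖpₖ₋₁ + pₖ₋₂, qₖ = aₖqₖ₋₁ + qₖ₋₂ (with p₋₁=1, p₋₂=0, q₋₁=0, q₋₂=1):
  k=0: a=11, p=11, q=1
  k=1: a=3, p=34, q=3
  k=2: a=2, p=79, q=7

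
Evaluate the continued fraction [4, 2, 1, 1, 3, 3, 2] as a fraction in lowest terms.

Fold from the inside: start with 2/1.
  3 + 1/2 = 7/2
  3 + 2/7 = 23/7
  1 + 7/23 = 30/23
  1 + 23/30 = 53/30
  2 + 30/53 = 136/53
  4 + 53/136 = 597/136

597/136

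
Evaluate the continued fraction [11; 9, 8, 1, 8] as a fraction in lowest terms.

8099/729

Fold from the inside: start with 8/1.
  1 + 1/8 = 9/8
  8 + 8/9 = 80/9
  9 + 9/80 = 729/80
  11 + 80/729 = 8099/729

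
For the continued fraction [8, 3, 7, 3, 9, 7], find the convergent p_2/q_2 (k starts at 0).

183/22

Using pₖ = aₖpₖ₋₁ + pₖ₋₂, qₖ = aₖqₖ₋₁ + qₖ₋₂ (with p₋₁=1, p₋₂=0, q₋₁=0, q₋₂=1):
  k=0: a=8, p=8, q=1
  k=1: a=3, p=25, q=3
  k=2: a=7, p=183, q=22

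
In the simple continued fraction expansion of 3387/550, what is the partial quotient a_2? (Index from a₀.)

3

3387 = 6·550 + 87   →  a_0 = 6
550 = 6·87 + 28   →  a_1 = 6
87 = 3·28 + 3   →  a_2 = 3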